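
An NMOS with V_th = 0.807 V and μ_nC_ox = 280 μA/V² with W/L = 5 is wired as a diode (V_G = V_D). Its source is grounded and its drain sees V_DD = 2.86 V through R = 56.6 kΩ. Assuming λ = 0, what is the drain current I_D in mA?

I_D = 0.0325 mA

With gate tied to drain, V_GS = V_DS ≥ V_GS − V_th, so the device is in saturation.
k_n = μ_nC_ox · (W/L) = 1.4 mA/V².
KCL at the drain: ½ k_n (V_GS − V_th)² = (V_DD − V_GS)/R.
Let x = V_GS − 0.807. Then 39.6 x² + x − 2.053 = 0, giving x = 0.215 V (positive root), so V_GS = 1.02 V.
I_D = (V_DD − V_GS)/R = (2.86 − 1.02) / 56.6 = 0.0325 mA.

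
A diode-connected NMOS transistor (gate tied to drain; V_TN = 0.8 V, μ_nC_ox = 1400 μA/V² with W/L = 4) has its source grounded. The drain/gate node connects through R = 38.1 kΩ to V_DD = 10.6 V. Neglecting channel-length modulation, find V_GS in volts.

With gate tied to drain, V_GS = V_DS ≥ V_GS − V_TN, so the device is in saturation.
k_n = μ_nC_ox · (W/L) = 5.6 mA/V².
KCL at the drain: ½ k_n (V_GS − V_TN)² = (V_DD − V_GS)/R.
Let x = V_GS − 0.8. Then 107 x² + x − 9.8 = 0, giving x = 0.298 V (positive root), so V_GS = 1.1 V.
I_D = (V_DD − V_GS)/R = (10.6 − 1.1) / 38.1 = 0.249 mA.

V_GS = 1.10 V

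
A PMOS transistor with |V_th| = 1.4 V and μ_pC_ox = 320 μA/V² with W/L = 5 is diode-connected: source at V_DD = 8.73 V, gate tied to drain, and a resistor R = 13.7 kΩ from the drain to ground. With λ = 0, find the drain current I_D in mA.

I_D = 0.479 mA

With gate tied to drain, V_SG = V_SD ≥ V_SG − |V_th|, so the device is in saturation.
k_p = μ_pC_ox · (W/L) = 1.6 mA/V².
KCL at the drain: ½ k_p (V_SG − |V_th|)² = (V_DD − V_SG)/R.
Let x = V_SG − 1.4. Then 11 x² + x − 7.33 = 0, giving x = 0.773 V (positive root), so V_SG = 2.17 V.
I_D = (V_DD − V_SG)/R = (8.73 − 2.17) / 13.7 = 0.479 mA.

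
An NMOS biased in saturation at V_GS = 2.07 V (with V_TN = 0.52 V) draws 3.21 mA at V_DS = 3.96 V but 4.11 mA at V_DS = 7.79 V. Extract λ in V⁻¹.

With V_GS fixed, I_D ∝ (1 + λ V_DS) in saturation, so I_D2/I_D1 = (1 + λ V_DS2)/(1 + λ V_DS1).
4.11/3.21 = 1.28 = (1 + 7.79 λ)/(1 + 3.96 λ).
Solving: λ (I_D1 V_DS2 − I_D2 V_DS1) = I_D2 − I_D1, so λ = (4.11 − 3.21) / (3.21 × 7.79 − 4.11 × 3.96) = 0.9 / 8.73 = 0.103 V⁻¹.

λ = 0.103 V⁻¹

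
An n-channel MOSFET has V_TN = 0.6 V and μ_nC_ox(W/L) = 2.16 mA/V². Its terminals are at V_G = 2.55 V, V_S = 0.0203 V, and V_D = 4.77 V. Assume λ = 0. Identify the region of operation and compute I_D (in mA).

Saturation; I_D = 4.02 mA

V_GS = V_G − V_S = 2.55 − 0.0203 = 2.53 V; V_DS = V_D − V_S = 4.77 − 0.0203 = 4.75 V.
V_ov = V_GS − V_TN = 2.53 − 0.6 = 1.93 V.
Since V_DS = 4.75 V ≥ V_ov = 1.93 V, the device is in saturation.
I_D = ½ k_n V_ov² = 0.5 × 2.16 × 1.93² = 4.02 mA.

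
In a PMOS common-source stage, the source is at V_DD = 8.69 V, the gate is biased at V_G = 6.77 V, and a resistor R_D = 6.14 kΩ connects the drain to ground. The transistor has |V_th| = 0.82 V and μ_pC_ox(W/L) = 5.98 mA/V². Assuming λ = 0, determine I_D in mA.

I_D = 1.38 mA

V_SG = V_DD − V_G = 8.69 − 6.77 = 1.92 V, so V_ov = 1.92 − 0.82 = 1.1 V.
Assume saturation: I_D = ½ k_p V_ov² = 0.5 × 5.98 × 1.1² = 3.62 mA, giving V_SD = V_DD − I_D R_D = 8.69 − 3.62 × 6.14 = -13.5 V.
But -13.5 V < V_ov = 1.1 V, so the device is actually in triode.
In triode I_D = k_p[V_ov V_SD − ½ V_SD²] and I_D = (V_DD − V_SD)/R_D. Equating: 18.4 V_SD² − 41.39 V_SD + 8.69 = 0, giving V_SD = 0.234 V (the root below V_ov).
I_D = (8.69 − 0.234) / 6.14 = 1.38 mA.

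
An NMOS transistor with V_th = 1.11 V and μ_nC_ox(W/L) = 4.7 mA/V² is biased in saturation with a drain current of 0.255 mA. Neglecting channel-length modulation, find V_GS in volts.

In saturation I_D = ½ k_n (V_GS − V_th)², so V_GS − V_th = √(2 I_D / k_n) = √(2 × 0.255 / 4.7) = 0.329 V.
V_GS = 1.11 + 0.329 = 1.44 V.

V_GS = 1.44 V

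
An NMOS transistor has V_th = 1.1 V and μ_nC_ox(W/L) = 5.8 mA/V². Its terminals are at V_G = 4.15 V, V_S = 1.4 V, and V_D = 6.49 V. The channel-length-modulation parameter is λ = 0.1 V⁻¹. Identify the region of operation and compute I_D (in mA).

V_GS = V_G − V_S = 4.15 − 1.4 = 2.75 V; V_DS = V_D − V_S = 6.49 − 1.4 = 5.09 V.
V_ov = V_GS − V_th = 2.75 − 1.1 = 1.65 V.
Since V_DS = 5.09 V ≥ V_ov = 1.65 V, the device is in saturation.
I_D = ½ k_n V_ov² (1 + λ V_DS) = 0.5 × 5.8 × 1.65² × (1 + 0.1 × 5.09) = 11.9 mA.

Saturation; I_D = 11.9 mA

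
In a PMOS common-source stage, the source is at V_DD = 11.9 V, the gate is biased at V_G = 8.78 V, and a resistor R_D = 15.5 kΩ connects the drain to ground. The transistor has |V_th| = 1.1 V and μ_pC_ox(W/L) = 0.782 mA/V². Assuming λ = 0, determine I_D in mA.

I_D = 0.733 mA

V_SG = V_DD − V_G = 11.9 − 8.78 = 3.12 V, so V_ov = 3.12 − 1.1 = 2.02 V.
Assume saturation: I_D = ½ k_p V_ov² = 0.5 × 0.782 × 2.02² = 1.6 mA, giving V_SD = V_DD − I_D R_D = 11.9 − 1.6 × 15.5 = -12.8 V.
But -12.8 V < V_ov = 2.02 V, so the device is actually in triode.
In triode I_D = k_p[V_ov V_SD − ½ V_SD²] and I_D = (V_DD − V_SD)/R_D. Equating: 6.06 V_SD² − 25.48 V_SD + 11.9 = 0, giving V_SD = 0.535 V (the root below V_ov).
I_D = (11.9 − 0.535) / 15.5 = 0.733 mA.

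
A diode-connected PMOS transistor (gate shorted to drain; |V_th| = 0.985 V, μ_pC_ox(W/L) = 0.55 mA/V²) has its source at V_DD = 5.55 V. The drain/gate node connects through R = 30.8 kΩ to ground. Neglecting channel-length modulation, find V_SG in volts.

With gate tied to drain, V_SG = V_SD ≥ V_SG − |V_th|, so the device is in saturation.
KCL at the drain: ½ k_p (V_SG − |V_th|)² = (V_DD − V_SG)/R.
Let x = V_SG − 0.985. Then 8.47 x² + x − 4.565 = 0, giving x = 0.677 V (positive root), so V_SG = 1.66 V.
I_D = (V_DD − V_SG)/R = (5.55 − 1.66) / 30.8 = 0.126 mA.

V_SG = 1.66 V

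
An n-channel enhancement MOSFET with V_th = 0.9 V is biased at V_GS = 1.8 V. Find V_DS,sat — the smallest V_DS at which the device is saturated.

The boundary between triode and saturation is V_DS = V_GS − V_th = V_ov.
V_ov = 1.8 − 0.9 = 0.9 V.

V_DS,sat = 0.900 V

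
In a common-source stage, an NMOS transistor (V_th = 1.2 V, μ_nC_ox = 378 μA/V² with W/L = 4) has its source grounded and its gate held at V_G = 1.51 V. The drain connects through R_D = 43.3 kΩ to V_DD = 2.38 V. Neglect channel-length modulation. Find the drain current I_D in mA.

I_D = 0.0517 mA

V_GS = V_G = 1.51 V, so V_ov = 1.51 − 1.2 = 0.31 V.
k_n = μ_nC_ox · (W/L) = 1.512 mA/V².
Assume saturation: I_D = ½ k_n V_ov² = 0.5 × 1.512 × 0.31² = 0.0727 mA, giving V_DS = V_DD − I_D R_D = 2.38 − 0.0727 × 43.3 = -0.766 V.
But -0.766 V < V_ov = 0.31 V, so the device is actually in triode.
In triode I_D = k_n[V_ov V_DS − ½ V_DS²] and I_D = (V_DD − V_DS)/R_D. Equating: 32.7 V_DS² − 21.3 V_DS + 2.38 = 0, giving V_DS = 0.143 V (the root below V_ov).
I_D = (2.38 − 0.143) / 43.3 = 0.0517 mA.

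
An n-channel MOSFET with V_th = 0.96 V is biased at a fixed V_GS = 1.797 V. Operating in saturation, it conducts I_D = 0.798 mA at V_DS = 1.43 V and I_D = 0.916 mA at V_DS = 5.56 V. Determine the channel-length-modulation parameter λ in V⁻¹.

λ = 0.0377 V⁻¹

With V_GS fixed, I_D ∝ (1 + λ V_DS) in saturation, so I_D2/I_D1 = (1 + λ V_DS2)/(1 + λ V_DS1).
0.916/0.798 = 1.148 = (1 + 5.56 λ)/(1 + 1.43 λ).
Solving: λ (I_D1 V_DS2 − I_D2 V_DS1) = I_D2 − I_D1, so λ = (0.916 − 0.798) / (0.798 × 5.56 − 0.916 × 1.43) = 0.118 / 3.13 = 0.0377 V⁻¹.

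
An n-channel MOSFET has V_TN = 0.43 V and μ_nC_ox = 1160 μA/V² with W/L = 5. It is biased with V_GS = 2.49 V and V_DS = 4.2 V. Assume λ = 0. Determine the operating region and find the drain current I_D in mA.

k_n = μ_nC_ox · (W/L) = 5.8 mA/V².
V_ov = V_GS − V_TN = 2.49 − 0.43 = 2.06 V.
Since V_DS = 4.2 V ≥ V_ov = 2.06 V, the device is in saturation.
I_D = ½ k_n V_ov² = 0.5 × 5.8 × 2.06² = 12.3 mA.

Saturation; I_D = 12.3 mA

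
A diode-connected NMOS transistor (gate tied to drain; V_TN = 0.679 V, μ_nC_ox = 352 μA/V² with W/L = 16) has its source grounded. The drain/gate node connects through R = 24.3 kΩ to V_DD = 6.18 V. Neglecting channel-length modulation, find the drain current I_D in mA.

I_D = 0.215 mA

With gate tied to drain, V_GS = V_DS ≥ V_GS − V_TN, so the device is in saturation.
k_n = μ_nC_ox · (W/L) = 5.632 mA/V².
KCL at the drain: ½ k_n (V_GS − V_TN)² = (V_DD − V_GS)/R.
Let x = V_GS − 0.679. Then 68.4 x² + x − 5.501 = 0, giving x = 0.276 V (positive root), so V_GS = 0.955 V.
I_D = (V_DD − V_GS)/R = (6.18 − 0.955) / 24.3 = 0.215 mA.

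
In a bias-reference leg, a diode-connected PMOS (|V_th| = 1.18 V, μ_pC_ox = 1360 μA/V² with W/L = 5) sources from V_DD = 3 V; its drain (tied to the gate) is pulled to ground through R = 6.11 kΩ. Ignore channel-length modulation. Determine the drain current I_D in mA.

With gate tied to drain, V_SG = V_SD ≥ V_SG − |V_th|, so the device is in saturation.
k_p = μ_pC_ox · (W/L) = 6.8 mA/V².
KCL at the drain: ½ k_p (V_SG − |V_th|)² = (V_DD − V_SG)/R.
Let x = V_SG − 1.18. Then 20.8 x² + x − 1.82 = 0, giving x = 0.273 V (positive root), so V_SG = 1.45 V.
I_D = (V_DD − V_SG)/R = (3 − 1.45) / 6.11 = 0.253 mA.

I_D = 0.253 mA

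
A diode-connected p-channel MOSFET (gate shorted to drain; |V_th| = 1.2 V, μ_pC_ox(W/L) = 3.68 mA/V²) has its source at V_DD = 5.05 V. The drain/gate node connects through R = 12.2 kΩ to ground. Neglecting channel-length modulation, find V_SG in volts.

With gate tied to drain, V_SG = V_SD ≥ V_SG − |V_th|, so the device is in saturation.
KCL at the drain: ½ k_p (V_SG − |V_th|)² = (V_DD − V_SG)/R.
Let x = V_SG − 1.2. Then 22.4 x² + x − 3.85 = 0, giving x = 0.392 V (positive root), so V_SG = 1.59 V.
I_D = (V_DD − V_SG)/R = (5.05 − 1.59) / 12.2 = 0.283 mA.

V_SG = 1.59 V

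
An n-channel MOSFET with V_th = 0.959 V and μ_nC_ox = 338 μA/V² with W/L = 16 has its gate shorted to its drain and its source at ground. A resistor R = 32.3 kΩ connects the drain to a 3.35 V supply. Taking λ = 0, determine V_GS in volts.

V_GS = 1.12 V

With gate tied to drain, V_GS = V_DS ≥ V_GS − V_th, so the device is in saturation.
k_n = μ_nC_ox · (W/L) = 5.408 mA/V².
KCL at the drain: ½ k_n (V_GS − V_th)² = (V_DD − V_GS)/R.
Let x = V_GS − 0.959. Then 87.3 x² + x − 2.391 = 0, giving x = 0.16 V (positive root), so V_GS = 1.12 V.
I_D = (V_DD − V_GS)/R = (3.35 − 1.12) / 32.3 = 0.0691 mA.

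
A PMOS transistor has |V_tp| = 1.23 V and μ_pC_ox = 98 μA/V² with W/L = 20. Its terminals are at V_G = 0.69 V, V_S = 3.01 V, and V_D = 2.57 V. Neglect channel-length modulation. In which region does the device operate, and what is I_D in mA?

Triode; I_D = 0.750 mA

V_SG = V_S − V_G = 3.01 − 0.69 = 2.32 V; V_SD = V_S − V_D = 3.01 − 2.57 = 0.44 V.
k_p = μ_pC_ox · (W/L) = 1.96 mA/V².
V_ov = V_SG − |V_tp| = 2.32 − 1.23 = 1.09 V.
Since V_SD = 0.44 V < V_ov = 1.09 V, the device is in the triode region.
I_D = k_p [V_ov · V_SD − ½ V_SD²] = 1.96 × [1.09 × 0.44 − 0.5 × 0.44²] = 0.75 mA.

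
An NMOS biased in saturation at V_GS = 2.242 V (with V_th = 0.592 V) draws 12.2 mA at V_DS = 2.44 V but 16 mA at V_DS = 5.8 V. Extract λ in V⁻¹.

λ = 0.120 V⁻¹

With V_GS fixed, I_D ∝ (1 + λ V_DS) in saturation, so I_D2/I_D1 = (1 + λ V_DS2)/(1 + λ V_DS1).
16/12.2 = 1.311 = (1 + 5.8 λ)/(1 + 2.44 λ).
Solving: λ (I_D1 V_DS2 − I_D2 V_DS1) = I_D2 − I_D1, so λ = (16 − 12.2) / (12.2 × 5.8 − 16 × 2.44) = 3.8 / 31.7 = 0.12 V⁻¹.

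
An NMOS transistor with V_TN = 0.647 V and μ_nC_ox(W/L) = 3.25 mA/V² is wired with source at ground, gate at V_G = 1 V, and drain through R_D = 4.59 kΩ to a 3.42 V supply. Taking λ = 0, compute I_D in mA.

V_GS = V_G = 1 V, so V_ov = 1 − 0.647 = 0.353 V.
Assume saturation: I_D = ½ k_n V_ov² = 0.5 × 3.25 × 0.353² = 0.202 mA, giving V_DS = V_DD − I_D R_D = 3.42 − 0.202 × 4.59 = 2.49 V.
V_DS = 2.49 V ≥ V_ov = 0.353 V, confirming saturation.

I_D = 0.202 mA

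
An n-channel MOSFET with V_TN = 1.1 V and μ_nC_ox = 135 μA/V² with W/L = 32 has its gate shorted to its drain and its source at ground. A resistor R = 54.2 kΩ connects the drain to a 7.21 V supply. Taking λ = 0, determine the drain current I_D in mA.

With gate tied to drain, V_GS = V_DS ≥ V_GS − V_TN, so the device is in saturation.
k_n = μ_nC_ox · (W/L) = 4.32 mA/V².
KCL at the drain: ½ k_n (V_GS − V_TN)² = (V_DD − V_GS)/R.
Let x = V_GS − 1.1. Then 117 x² + x − 6.11 = 0, giving x = 0.224 V (positive root), so V_GS = 1.32 V.
I_D = (V_DD − V_GS)/R = (7.21 − 1.32) / 54.2 = 0.109 mA.

I_D = 0.109 mA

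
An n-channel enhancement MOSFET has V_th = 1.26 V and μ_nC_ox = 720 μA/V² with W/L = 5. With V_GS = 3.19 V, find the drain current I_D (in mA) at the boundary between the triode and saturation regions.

I_D = 6.70 mA

At the boundary V_DS = V_ov = V_GS − V_th = 3.19 − 1.26 = 1.93 V.
k_n = μ_nC_ox · (W/L) = 3.6 mA/V².
I_D = ½ k_n V_ov² = 0.5 × 3.6 × 1.93² = 6.7 mA.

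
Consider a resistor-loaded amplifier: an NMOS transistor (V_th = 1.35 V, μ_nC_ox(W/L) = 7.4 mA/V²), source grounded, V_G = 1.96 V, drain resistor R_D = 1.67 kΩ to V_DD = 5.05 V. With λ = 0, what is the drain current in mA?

I_D = 1.38 mA

V_GS = V_G = 1.96 V, so V_ov = 1.96 − 1.35 = 0.61 V.
Assume saturation: I_D = ½ k_n V_ov² = 0.5 × 7.4 × 0.61² = 1.38 mA, giving V_DS = V_DD − I_D R_D = 5.05 − 1.38 × 1.67 = 2.75 V.
V_DS = 2.75 V ≥ V_ov = 0.61 V, confirming saturation.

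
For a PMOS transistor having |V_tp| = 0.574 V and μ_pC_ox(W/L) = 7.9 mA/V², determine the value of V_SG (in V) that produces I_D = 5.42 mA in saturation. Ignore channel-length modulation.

In saturation I_D = ½ k_p (V_SG − |V_tp|)², so V_SG − |V_tp| = √(2 I_D / k_p) = √(2 × 5.42 / 7.9) = 1.17 V.
V_SG = 0.574 + 1.17 = 1.75 V.

V_SG = 1.75 V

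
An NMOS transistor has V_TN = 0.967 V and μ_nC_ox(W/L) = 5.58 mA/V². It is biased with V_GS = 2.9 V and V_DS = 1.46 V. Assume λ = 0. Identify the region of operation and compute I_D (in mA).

V_ov = V_GS − V_TN = 2.9 − 0.967 = 1.93 V.
Since V_DS = 1.46 V < V_ov = 1.93 V, the device is in the triode region.
I_D = k_n [V_ov · V_DS − ½ V_DS²] = 5.58 × [1.93 × 1.46 − 0.5 × 1.46²] = 9.8 mA.

Triode; I_D = 9.80 mA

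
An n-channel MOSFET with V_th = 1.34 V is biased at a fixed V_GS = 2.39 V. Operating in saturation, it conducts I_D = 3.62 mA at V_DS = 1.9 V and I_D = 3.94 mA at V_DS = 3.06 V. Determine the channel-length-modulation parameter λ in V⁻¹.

λ = 0.0891 V⁻¹

With V_GS fixed, I_D ∝ (1 + λ V_DS) in saturation, so I_D2/I_D1 = (1 + λ V_DS2)/(1 + λ V_DS1).
3.94/3.62 = 1.088 = (1 + 3.06 λ)/(1 + 1.9 λ).
Solving: λ (I_D1 V_DS2 − I_D2 V_DS1) = I_D2 − I_D1, so λ = (3.94 − 3.62) / (3.62 × 3.06 − 3.94 × 1.9) = 0.32 / 3.59 = 0.0891 V⁻¹.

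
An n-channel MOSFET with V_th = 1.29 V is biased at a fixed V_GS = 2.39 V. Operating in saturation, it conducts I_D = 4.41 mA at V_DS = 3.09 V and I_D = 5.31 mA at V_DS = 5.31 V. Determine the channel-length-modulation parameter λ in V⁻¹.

λ = 0.128 V⁻¹

With V_GS fixed, I_D ∝ (1 + λ V_DS) in saturation, so I_D2/I_D1 = (1 + λ V_DS2)/(1 + λ V_DS1).
5.31/4.41 = 1.204 = (1 + 5.31 λ)/(1 + 3.09 λ).
Solving: λ (I_D1 V_DS2 − I_D2 V_DS1) = I_D2 − I_D1, so λ = (5.31 − 4.41) / (4.41 × 5.31 − 5.31 × 3.09) = 0.9 / 7.01 = 0.128 V⁻¹.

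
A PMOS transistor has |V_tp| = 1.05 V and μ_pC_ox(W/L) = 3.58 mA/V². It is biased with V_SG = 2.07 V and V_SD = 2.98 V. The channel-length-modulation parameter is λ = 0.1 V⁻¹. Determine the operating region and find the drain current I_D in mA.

V_ov = V_SG − |V_tp| = 2.07 − 1.05 = 1.02 V.
Since V_SD = 2.98 V ≥ V_ov = 1.02 V, the device is in saturation.
I_D = ½ k_p V_ov² (1 + λ V_SD) = 0.5 × 3.58 × 1.02² × (1 + 0.1 × 2.98) = 2.42 mA.

Saturation; I_D = 2.42 mA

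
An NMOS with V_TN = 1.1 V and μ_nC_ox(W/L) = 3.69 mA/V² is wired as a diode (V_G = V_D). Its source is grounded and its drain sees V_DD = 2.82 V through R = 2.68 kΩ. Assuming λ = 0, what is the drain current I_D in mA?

I_D = 0.456 mA

With gate tied to drain, V_GS = V_DS ≥ V_GS − V_TN, so the device is in saturation.
KCL at the drain: ½ k_n (V_GS − V_TN)² = (V_DD − V_GS)/R.
Let x = V_GS − 1.1. Then 4.94 x² + x − 1.72 = 0, giving x = 0.497 V (positive root), so V_GS = 1.6 V.
I_D = (V_DD − V_GS)/R = (2.82 − 1.6) / 2.68 = 0.456 mA.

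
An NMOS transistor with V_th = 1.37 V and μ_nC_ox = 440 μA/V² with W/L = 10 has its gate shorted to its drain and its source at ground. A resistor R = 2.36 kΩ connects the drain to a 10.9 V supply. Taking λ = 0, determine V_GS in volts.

With gate tied to drain, V_GS = V_DS ≥ V_GS − V_th, so the device is in saturation.
k_n = μ_nC_ox · (W/L) = 4.4 mA/V².
KCL at the drain: ½ k_n (V_GS − V_th)² = (V_DD − V_GS)/R.
Let x = V_GS − 1.37. Then 5.19 x² + x − 9.53 = 0, giving x = 1.26 V (positive root), so V_GS = 2.63 V.
I_D = (V_DD − V_GS)/R = (10.9 − 2.63) / 2.36 = 3.5 mA.

V_GS = 2.63 V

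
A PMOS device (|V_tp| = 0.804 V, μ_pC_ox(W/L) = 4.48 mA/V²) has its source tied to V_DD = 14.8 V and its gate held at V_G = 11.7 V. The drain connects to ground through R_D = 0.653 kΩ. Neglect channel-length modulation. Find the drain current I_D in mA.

V_SG = V_DD − V_G = 14.8 − 11.7 = 3.1 V, so V_ov = 3.1 − 0.804 = 2.3 V.
Assume saturation: I_D = ½ k_p V_ov² = 0.5 × 4.48 × 2.3² = 11.8 mA, giving V_SD = V_DD − I_D R_D = 14.8 − 11.8 × 0.653 = 7.09 V.
V_SD = 7.09 V ≥ V_ov = 2.3 V, confirming saturation.

I_D = 11.8 mA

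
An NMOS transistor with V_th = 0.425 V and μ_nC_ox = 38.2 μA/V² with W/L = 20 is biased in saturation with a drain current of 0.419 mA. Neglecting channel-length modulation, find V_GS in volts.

k_n = μ_nC_ox · (W/L) = 0.764 mA/V².
In saturation I_D = ½ k_n (V_GS − V_th)², so V_GS − V_th = √(2 I_D / k_n) = √(2 × 0.419 / 0.764) = 1.05 V.
V_GS = 0.425 + 1.05 = 1.47 V.

V_GS = 1.47 V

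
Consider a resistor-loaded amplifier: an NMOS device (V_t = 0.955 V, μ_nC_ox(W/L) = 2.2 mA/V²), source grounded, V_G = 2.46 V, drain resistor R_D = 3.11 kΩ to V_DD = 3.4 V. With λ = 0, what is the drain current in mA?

I_D = 0.986 mA

V_GS = V_G = 2.46 V, so V_ov = 2.46 − 0.955 = 1.5 V.
Assume saturation: I_D = ½ k_n V_ov² = 0.5 × 2.2 × 1.5² = 2.49 mA, giving V_DS = V_DD − I_D R_D = 3.4 − 2.49 × 3.11 = -4.35 V.
But -4.35 V < V_ov = 1.5 V, so the device is actually in triode.
In triode I_D = k_n[V_ov V_DS − ½ V_DS²] and I_D = (V_DD − V_DS)/R_D. Equating: 3.42 V_DS² − 11.3 V_DS + 3.4 = 0, giving V_DS = 0.335 V (the root below V_ov).
I_D = (3.4 − 0.335) / 3.11 = 0.986 mA.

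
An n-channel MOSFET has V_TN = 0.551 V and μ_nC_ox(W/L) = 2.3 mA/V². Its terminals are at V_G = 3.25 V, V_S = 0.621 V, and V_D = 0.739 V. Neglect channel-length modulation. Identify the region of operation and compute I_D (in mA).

V_GS = V_G − V_S = 3.25 − 0.621 = 2.63 V; V_DS = V_D − V_S = 0.739 − 0.621 = 0.118 V.
V_ov = V_GS − V_TN = 2.63 − 0.551 = 2.08 V.
Since V_DS = 0.118 V < V_ov = 2.08 V, the device is in the triode region.
I_D = k_n [V_ov · V_DS − ½ V_DS²] = 2.3 × [2.08 × 0.118 − 0.5 × 0.118²] = 0.548 mA.

Triode; I_D = 0.548 mA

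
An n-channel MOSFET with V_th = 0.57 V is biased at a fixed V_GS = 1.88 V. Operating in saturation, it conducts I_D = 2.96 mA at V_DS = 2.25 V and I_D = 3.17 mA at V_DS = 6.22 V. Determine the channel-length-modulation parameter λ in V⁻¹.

With V_GS fixed, I_D ∝ (1 + λ V_DS) in saturation, so I_D2/I_D1 = (1 + λ V_DS2)/(1 + λ V_DS1).
3.17/2.96 = 1.071 = (1 + 6.22 λ)/(1 + 2.25 λ).
Solving: λ (I_D1 V_DS2 − I_D2 V_DS1) = I_D2 − I_D1, so λ = (3.17 − 2.96) / (2.96 × 6.22 − 3.17 × 2.25) = 0.21 / 11.3 = 0.0186 V⁻¹.

λ = 0.0186 V⁻¹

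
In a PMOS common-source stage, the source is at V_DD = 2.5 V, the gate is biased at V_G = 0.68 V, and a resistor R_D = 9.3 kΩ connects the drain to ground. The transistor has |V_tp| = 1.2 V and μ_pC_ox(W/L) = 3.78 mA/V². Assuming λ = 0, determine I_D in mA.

V_SG = V_DD − V_G = 2.5 − 0.68 = 1.82 V, so V_ov = 1.82 − 1.2 = 0.62 V.
Assume saturation: I_D = ½ k_p V_ov² = 0.5 × 3.78 × 0.62² = 0.727 mA, giving V_SD = V_DD − I_D R_D = 2.5 − 0.727 × 9.3 = -4.26 V.
But -4.26 V < V_ov = 0.62 V, so the device is actually in triode.
In triode I_D = k_p[V_ov V_SD − ½ V_SD²] and I_D = (V_DD − V_SD)/R_D. Equating: 17.6 V_SD² − 22.8 V_SD + 2.5 = 0, giving V_SD = 0.121 V (the root below V_ov).
I_D = (2.5 − 0.121) / 9.3 = 0.256 mA.

I_D = 0.256 mA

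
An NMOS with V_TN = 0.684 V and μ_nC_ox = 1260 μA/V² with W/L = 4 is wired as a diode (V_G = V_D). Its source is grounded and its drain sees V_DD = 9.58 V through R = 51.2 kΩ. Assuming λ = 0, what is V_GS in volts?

With gate tied to drain, V_GS = V_DS ≥ V_GS − V_TN, so the device is in saturation.
k_n = μ_nC_ox · (W/L) = 5.04 mA/V².
KCL at the drain: ½ k_n (V_GS − V_TN)² = (V_DD − V_GS)/R.
Let x = V_GS − 0.684. Then 129 x² + x − 8.896 = 0, giving x = 0.259 V (positive root), so V_GS = 0.943 V.
I_D = (V_DD − V_GS)/R = (9.58 − 0.943) / 51.2 = 0.169 mA.

V_GS = 0.943 V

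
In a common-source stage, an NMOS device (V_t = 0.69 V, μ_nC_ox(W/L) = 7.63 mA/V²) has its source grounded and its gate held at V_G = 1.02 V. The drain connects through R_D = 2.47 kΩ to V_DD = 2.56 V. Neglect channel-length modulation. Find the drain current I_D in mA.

V_GS = V_G = 1.02 V, so V_ov = 1.02 − 0.69 = 0.33 V.
Assume saturation: I_D = ½ k_n V_ov² = 0.5 × 7.63 × 0.33² = 0.415 mA, giving V_DS = V_DD − I_D R_D = 2.56 − 0.415 × 2.47 = 1.53 V.
V_DS = 1.53 V ≥ V_ov = 0.33 V, confirming saturation.

I_D = 0.415 mA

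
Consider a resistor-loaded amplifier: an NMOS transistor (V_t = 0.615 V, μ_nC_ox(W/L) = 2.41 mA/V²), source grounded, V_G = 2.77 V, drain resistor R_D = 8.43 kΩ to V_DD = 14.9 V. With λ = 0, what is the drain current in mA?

I_D = 1.72 mA

V_GS = V_G = 2.77 V, so V_ov = 2.77 − 0.615 = 2.16 V.
Assume saturation: I_D = ½ k_n V_ov² = 0.5 × 2.41 × 2.16² = 5.6 mA, giving V_DS = V_DD − I_D R_D = 14.9 − 5.6 × 8.43 = -32.3 V.
But -32.3 V < V_ov = 2.16 V, so the device is actually in triode.
In triode I_D = k_n[V_ov V_DS − ½ V_DS²] and I_D = (V_DD − V_DS)/R_D. Equating: 10.2 V_DS² − 44.78 V_DS + 14.9 = 0, giving V_DS = 0.363 V (the root below V_ov).
I_D = (14.9 − 0.363) / 8.43 = 1.72 mA.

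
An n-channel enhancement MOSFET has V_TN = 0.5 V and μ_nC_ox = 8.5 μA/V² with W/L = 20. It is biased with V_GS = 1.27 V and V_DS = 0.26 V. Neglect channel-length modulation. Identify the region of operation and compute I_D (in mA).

Triode; I_D = 0.0283 mA

k_n = μ_nC_ox · (W/L) = 0.17 mA/V².
V_ov = V_GS − V_TN = 1.27 − 0.5 = 0.77 V.
Since V_DS = 0.26 V < V_ov = 0.77 V, the device is in the triode region.
I_D = k_n [V_ov · V_DS − ½ V_DS²] = 0.17 × [0.77 × 0.26 − 0.5 × 0.26²] = 0.0283 mA.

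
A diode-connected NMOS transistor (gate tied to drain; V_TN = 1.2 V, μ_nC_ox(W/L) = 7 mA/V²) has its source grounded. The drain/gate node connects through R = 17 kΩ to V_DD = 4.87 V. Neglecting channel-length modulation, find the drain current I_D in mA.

With gate tied to drain, V_GS = V_DS ≥ V_GS − V_TN, so the device is in saturation.
KCL at the drain: ½ k_n (V_GS − V_TN)² = (V_DD − V_GS)/R.
Let x = V_GS − 1.2. Then 59.5 x² + x − 3.67 = 0, giving x = 0.24 V (positive root), so V_GS = 1.44 V.
I_D = (V_DD − V_GS)/R = (4.87 − 1.44) / 17 = 0.202 mA.

I_D = 0.202 mA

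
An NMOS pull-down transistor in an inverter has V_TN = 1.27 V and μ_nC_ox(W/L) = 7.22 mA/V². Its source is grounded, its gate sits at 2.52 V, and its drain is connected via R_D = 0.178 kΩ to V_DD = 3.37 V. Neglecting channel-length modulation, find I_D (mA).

V_GS = V_G = 2.52 V, so V_ov = 2.52 − 1.27 = 1.25 V.
Assume saturation: I_D = ½ k_n V_ov² = 0.5 × 7.22 × 1.25² = 5.64 mA, giving V_DS = V_DD − I_D R_D = 3.37 − 5.64 × 0.178 = 2.37 V.
V_DS = 2.37 V ≥ V_ov = 1.25 V, confirming saturation.

I_D = 5.64 mA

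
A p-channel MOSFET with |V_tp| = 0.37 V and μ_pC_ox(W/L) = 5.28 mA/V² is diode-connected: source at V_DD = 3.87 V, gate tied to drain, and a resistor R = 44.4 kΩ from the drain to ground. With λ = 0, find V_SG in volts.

V_SG = 0.539 V

With gate tied to drain, V_SG = V_SD ≥ V_SG − |V_tp|, so the device is in saturation.
KCL at the drain: ½ k_p (V_SG − |V_tp|)² = (V_DD − V_SG)/R.
Let x = V_SG − 0.37. Then 117 x² + x − 3.5 = 0, giving x = 0.169 V (positive root), so V_SG = 0.539 V.
I_D = (V_DD − V_SG)/R = (3.87 − 0.539) / 44.4 = 0.075 mA.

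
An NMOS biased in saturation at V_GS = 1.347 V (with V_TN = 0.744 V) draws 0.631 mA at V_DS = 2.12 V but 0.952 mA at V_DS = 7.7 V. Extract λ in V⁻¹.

λ = 0.113 V⁻¹

With V_GS fixed, I_D ∝ (1 + λ V_DS) in saturation, so I_D2/I_D1 = (1 + λ V_DS2)/(1 + λ V_DS1).
0.952/0.631 = 1.509 = (1 + 7.7 λ)/(1 + 2.12 λ).
Solving: λ (I_D1 V_DS2 − I_D2 V_DS1) = I_D2 − I_D1, so λ = (0.952 − 0.631) / (0.631 × 7.7 − 0.952 × 2.12) = 0.321 / 2.84 = 0.113 V⁻¹.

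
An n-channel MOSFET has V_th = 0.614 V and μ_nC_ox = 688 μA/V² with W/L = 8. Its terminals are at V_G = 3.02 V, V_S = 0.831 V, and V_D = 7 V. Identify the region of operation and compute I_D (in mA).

V_GS = V_G − V_S = 3.02 − 0.831 = 2.19 V; V_DS = V_D − V_S = 7 − 0.831 = 6.17 V.
k_n = μ_nC_ox · (W/L) = 5.504 mA/V².
V_ov = V_GS − V_th = 2.19 − 0.614 = 1.58 V.
Since V_DS = 6.17 V ≥ V_ov = 1.58 V, the device is in saturation.
I_D = ½ k_n V_ov² = 0.5 × 5.504 × 1.58² = 6.83 mA.

Saturation; I_D = 6.83 mA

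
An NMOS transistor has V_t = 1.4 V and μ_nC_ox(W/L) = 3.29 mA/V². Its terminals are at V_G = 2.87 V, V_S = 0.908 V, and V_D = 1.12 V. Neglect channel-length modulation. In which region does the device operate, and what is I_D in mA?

Triode; I_D = 0.318 mA

V_GS = V_G − V_S = 2.87 − 0.908 = 1.96 V; V_DS = V_D − V_S = 1.12 − 0.908 = 0.212 V.
V_ov = V_GS − V_t = 1.96 − 1.4 = 0.562 V.
Since V_DS = 0.212 V < V_ov = 0.562 V, the device is in the triode region.
I_D = k_n [V_ov · V_DS − ½ V_DS²] = 3.29 × [0.562 × 0.212 − 0.5 × 0.212²] = 0.318 mA.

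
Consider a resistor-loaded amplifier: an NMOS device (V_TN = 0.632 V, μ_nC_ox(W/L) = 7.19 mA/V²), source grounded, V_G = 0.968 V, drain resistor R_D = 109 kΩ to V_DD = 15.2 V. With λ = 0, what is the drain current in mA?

V_GS = V_G = 0.968 V, so V_ov = 0.968 − 0.632 = 0.336 V.
Assume saturation: I_D = ½ k_n V_ov² = 0.5 × 7.19 × 0.336² = 0.406 mA, giving V_DS = V_DD − I_D R_D = 15.2 − 0.406 × 109 = -29 V.
But -29 V < V_ov = 0.336 V, so the device is actually in triode.
In triode I_D = k_n[V_ov V_DS − ½ V_DS²] and I_D = (V_DD − V_DS)/R_D. Equating: 392 V_DS² − 264.3 V_DS + 15.2 = 0, giving V_DS = 0.0635 V (the root below V_ov).
I_D = (15.2 − 0.0635) / 109 = 0.139 mA.

I_D = 0.139 mA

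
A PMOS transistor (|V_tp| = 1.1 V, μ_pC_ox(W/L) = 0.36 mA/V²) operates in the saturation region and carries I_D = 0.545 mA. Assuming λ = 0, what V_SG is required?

In saturation I_D = ½ k_p (V_SG − |V_tp|)², so V_SG − |V_tp| = √(2 I_D / k_p) = √(2 × 0.545 / 0.36) = 1.74 V.
V_SG = 1.1 + 1.74 = 2.84 V.

V_SG = 2.84 V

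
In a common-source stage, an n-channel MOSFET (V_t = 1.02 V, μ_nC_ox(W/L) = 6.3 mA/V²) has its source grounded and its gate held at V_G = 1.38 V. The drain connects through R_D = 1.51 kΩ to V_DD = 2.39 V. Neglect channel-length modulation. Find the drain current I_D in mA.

V_GS = V_G = 1.38 V, so V_ov = 1.38 − 1.02 = 0.36 V.
Assume saturation: I_D = ½ k_n V_ov² = 0.5 × 6.3 × 0.36² = 0.408 mA, giving V_DS = V_DD − I_D R_D = 2.39 − 0.408 × 1.51 = 1.77 V.
V_DS = 1.77 V ≥ V_ov = 0.36 V, confirming saturation.

I_D = 0.408 mA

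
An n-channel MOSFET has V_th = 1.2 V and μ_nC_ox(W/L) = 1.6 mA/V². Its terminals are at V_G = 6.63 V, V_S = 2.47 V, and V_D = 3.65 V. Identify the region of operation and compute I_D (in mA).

Triode; I_D = 4.47 mA

V_GS = V_G − V_S = 6.63 − 2.47 = 4.16 V; V_DS = V_D − V_S = 3.65 − 2.47 = 1.18 V.
V_ov = V_GS − V_th = 4.16 − 1.2 = 2.96 V.
Since V_DS = 1.18 V < V_ov = 2.96 V, the device is in the triode region.
I_D = k_n [V_ov · V_DS − ½ V_DS²] = 1.6 × [2.96 × 1.18 − 0.5 × 1.18²] = 4.47 mA.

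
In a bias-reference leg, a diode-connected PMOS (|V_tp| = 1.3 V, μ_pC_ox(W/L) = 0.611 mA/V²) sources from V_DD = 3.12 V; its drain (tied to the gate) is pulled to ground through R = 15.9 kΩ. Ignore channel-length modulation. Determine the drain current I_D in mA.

I_D = 0.0819 mA

With gate tied to drain, V_SG = V_SD ≥ V_SG − |V_tp|, so the device is in saturation.
KCL at the drain: ½ k_p (V_SG − |V_tp|)² = (V_DD − V_SG)/R.
Let x = V_SG − 1.3. Then 4.86 x² + x − 1.82 = 0, giving x = 0.518 V (positive root), so V_SG = 1.82 V.
I_D = (V_DD − V_SG)/R = (3.12 − 1.82) / 15.9 = 0.0819 mA.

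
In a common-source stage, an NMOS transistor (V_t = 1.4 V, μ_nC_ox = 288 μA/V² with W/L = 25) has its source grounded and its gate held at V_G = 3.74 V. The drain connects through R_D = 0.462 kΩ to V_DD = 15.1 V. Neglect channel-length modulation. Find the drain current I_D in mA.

V_GS = V_G = 3.74 V, so V_ov = 3.74 − 1.4 = 2.34 V.
k_n = μ_nC_ox · (W/L) = 7.2 mA/V².
Assume saturation: I_D = ½ k_n V_ov² = 0.5 × 7.2 × 2.34² = 19.7 mA, giving V_DS = V_DD − I_D R_D = 15.1 − 19.7 × 0.462 = 5.99 V.
V_DS = 5.99 V ≥ V_ov = 2.34 V, confirming saturation.

I_D = 19.7 mA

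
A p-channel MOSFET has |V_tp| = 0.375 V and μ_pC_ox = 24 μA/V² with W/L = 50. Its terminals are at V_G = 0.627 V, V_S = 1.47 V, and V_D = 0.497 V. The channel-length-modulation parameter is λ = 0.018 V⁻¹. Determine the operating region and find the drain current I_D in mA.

Saturation; I_D = 0.134 mA

V_SG = V_S − V_G = 1.47 − 0.627 = 0.843 V; V_SD = V_S − V_D = 1.47 − 0.497 = 0.973 V.
k_p = μ_pC_ox · (W/L) = 1.2 mA/V².
V_ov = V_SG − |V_tp| = 0.843 − 0.375 = 0.468 V.
Since V_SD = 0.973 V ≥ V_ov = 0.468 V, the device is in saturation.
I_D = ½ k_p V_ov² (1 + λ V_SD) = 0.5 × 1.2 × 0.468² × (1 + 0.018 × 0.973) = 0.134 mA.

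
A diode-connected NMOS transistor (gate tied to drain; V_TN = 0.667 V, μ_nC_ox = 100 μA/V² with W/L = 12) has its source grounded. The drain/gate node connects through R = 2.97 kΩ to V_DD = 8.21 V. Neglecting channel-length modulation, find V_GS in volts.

With gate tied to drain, V_GS = V_DS ≥ V_GS − V_TN, so the device is in saturation.
k_n = μ_nC_ox · (W/L) = 1.2 mA/V².
KCL at the drain: ½ k_n (V_GS − V_TN)² = (V_DD − V_GS)/R.
Let x = V_GS − 0.667. Then 1.78 x² + x − 7.543 = 0, giving x = 1.8 V (positive root), so V_GS = 2.46 V.
I_D = (V_DD − V_GS)/R = (8.21 − 2.46) / 2.97 = 1.94 mA.

V_GS = 2.46 V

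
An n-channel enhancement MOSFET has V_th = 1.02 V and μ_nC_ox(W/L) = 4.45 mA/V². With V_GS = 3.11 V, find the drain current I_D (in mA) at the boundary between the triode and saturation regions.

At the boundary V_DS = V_ov = V_GS − V_th = 3.11 − 1.02 = 2.09 V.
I_D = ½ k_n V_ov² = 0.5 × 4.45 × 2.09² = 9.72 mA.

I_D = 9.72 mA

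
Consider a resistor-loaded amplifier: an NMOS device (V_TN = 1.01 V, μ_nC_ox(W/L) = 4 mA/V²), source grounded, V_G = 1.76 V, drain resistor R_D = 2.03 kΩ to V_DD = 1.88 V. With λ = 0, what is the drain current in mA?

V_GS = V_G = 1.76 V, so V_ov = 1.76 − 1.01 = 0.75 V.
Assume saturation: I_D = ½ k_n V_ov² = 0.5 × 4 × 0.75² = 1.12 mA, giving V_DS = V_DD − I_D R_D = 1.88 − 1.12 × 2.03 = -0.404 V.
But -0.404 V < V_ov = 0.75 V, so the device is actually in triode.
In triode I_D = k_n[V_ov V_DS − ½ V_DS²] and I_D = (V_DD − V_DS)/R_D. Equating: 4.06 V_DS² − 7.09 V_DS + 1.88 = 0, giving V_DS = 0.326 V (the root below V_ov).
I_D = (1.88 − 0.326) / 2.03 = 0.766 mA.

I_D = 0.766 mA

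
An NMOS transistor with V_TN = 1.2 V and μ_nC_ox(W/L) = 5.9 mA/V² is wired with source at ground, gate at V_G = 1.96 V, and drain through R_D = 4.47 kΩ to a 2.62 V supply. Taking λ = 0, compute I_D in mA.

I_D = 0.556 mA

V_GS = V_G = 1.96 V, so V_ov = 1.96 − 1.2 = 0.76 V.
Assume saturation: I_D = ½ k_n V_ov² = 0.5 × 5.9 × 0.76² = 1.7 mA, giving V_DS = V_DD − I_D R_D = 2.62 − 1.7 × 4.47 = -5 V.
But -5 V < V_ov = 0.76 V, so the device is actually in triode.
In triode I_D = k_n[V_ov V_DS − ½ V_DS²] and I_D = (V_DD − V_DS)/R_D. Equating: 13.2 V_DS² − 21.04 V_DS + 2.62 = 0, giving V_DS = 0.136 V (the root below V_ov).
I_D = (2.62 − 0.136) / 4.47 = 0.556 mA.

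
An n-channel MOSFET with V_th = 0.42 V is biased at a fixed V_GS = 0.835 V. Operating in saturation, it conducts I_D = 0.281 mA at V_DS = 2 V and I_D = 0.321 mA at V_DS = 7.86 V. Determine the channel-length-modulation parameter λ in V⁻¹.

With V_GS fixed, I_D ∝ (1 + λ V_DS) in saturation, so I_D2/I_D1 = (1 + λ V_DS2)/(1 + λ V_DS1).
0.321/0.281 = 1.142 = (1 + 7.86 λ)/(1 + 2 λ).
Solving: λ (I_D1 V_DS2 − I_D2 V_DS1) = I_D2 − I_D1, so λ = (0.321 − 0.281) / (0.281 × 7.86 − 0.321 × 2) = 0.04 / 1.57 = 0.0255 V⁻¹.

λ = 0.0255 V⁻¹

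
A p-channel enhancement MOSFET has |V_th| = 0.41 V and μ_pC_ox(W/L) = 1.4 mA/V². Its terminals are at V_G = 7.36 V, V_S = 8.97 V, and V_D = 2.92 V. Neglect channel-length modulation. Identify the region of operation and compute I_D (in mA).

Saturation; I_D = 1.01 mA

V_SG = V_S − V_G = 8.97 − 7.36 = 1.61 V; V_SD = V_S − V_D = 8.97 − 2.92 = 6.05 V.
V_ov = V_SG − |V_th| = 1.61 − 0.41 = 1.2 V.
Since V_SD = 6.05 V ≥ V_ov = 1.2 V, the device is in saturation.
I_D = ½ k_p V_ov² = 0.5 × 1.4 × 1.2² = 1.01 mA.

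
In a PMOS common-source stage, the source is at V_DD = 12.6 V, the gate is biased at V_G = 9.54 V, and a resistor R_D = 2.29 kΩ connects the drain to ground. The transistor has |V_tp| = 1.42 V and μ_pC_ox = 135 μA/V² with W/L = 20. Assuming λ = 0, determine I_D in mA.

I_D = 3.63 mA

V_SG = V_DD − V_G = 12.6 − 9.54 = 3.06 V, so V_ov = 3.06 − 1.42 = 1.64 V.
k_p = μ_pC_ox · (W/L) = 2.7 mA/V².
Assume saturation: I_D = ½ k_p V_ov² = 0.5 × 2.7 × 1.64² = 3.63 mA, giving V_SD = V_DD − I_D R_D = 12.6 − 3.63 × 2.29 = 4.29 V.
V_SD = 4.29 V ≥ V_ov = 1.64 V, confirming saturation.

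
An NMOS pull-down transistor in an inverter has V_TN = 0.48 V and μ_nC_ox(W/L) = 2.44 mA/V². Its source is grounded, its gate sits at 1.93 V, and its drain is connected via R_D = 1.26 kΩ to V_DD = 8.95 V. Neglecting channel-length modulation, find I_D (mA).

I_D = 2.57 mA

V_GS = V_G = 1.93 V, so V_ov = 1.93 − 0.48 = 1.45 V.
Assume saturation: I_D = ½ k_n V_ov² = 0.5 × 2.44 × 1.45² = 2.57 mA, giving V_DS = V_DD − I_D R_D = 8.95 − 2.57 × 1.26 = 5.72 V.
V_DS = 5.72 V ≥ V_ov = 1.45 V, confirming saturation.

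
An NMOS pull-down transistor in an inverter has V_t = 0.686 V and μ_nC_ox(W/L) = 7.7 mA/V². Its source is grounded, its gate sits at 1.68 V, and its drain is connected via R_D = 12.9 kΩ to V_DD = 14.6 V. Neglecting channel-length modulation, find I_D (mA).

I_D = 1.12 mA

V_GS = V_G = 1.68 V, so V_ov = 1.68 − 0.686 = 0.994 V.
Assume saturation: I_D = ½ k_n V_ov² = 0.5 × 7.7 × 0.994² = 3.8 mA, giving V_DS = V_DD − I_D R_D = 14.6 − 3.8 × 12.9 = -34.5 V.
But -34.5 V < V_ov = 0.994 V, so the device is actually in triode.
In triode I_D = k_n[V_ov V_DS − ½ V_DS²] and I_D = (V_DD − V_DS)/R_D. Equating: 49.7 V_DS² − 99.73 V_DS + 14.6 = 0, giving V_DS = 0.159 V (the root below V_ov).
I_D = (14.6 − 0.159) / 12.9 = 1.12 mA.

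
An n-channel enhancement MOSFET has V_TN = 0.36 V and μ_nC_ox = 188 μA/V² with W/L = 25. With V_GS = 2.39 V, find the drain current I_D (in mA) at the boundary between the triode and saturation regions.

I_D = 9.68 mA

At the boundary V_DS = V_ov = V_GS − V_TN = 2.39 − 0.36 = 2.03 V.
k_n = μ_nC_ox · (W/L) = 4.7 mA/V².
I_D = ½ k_n V_ov² = 0.5 × 4.7 × 2.03² = 9.68 mA.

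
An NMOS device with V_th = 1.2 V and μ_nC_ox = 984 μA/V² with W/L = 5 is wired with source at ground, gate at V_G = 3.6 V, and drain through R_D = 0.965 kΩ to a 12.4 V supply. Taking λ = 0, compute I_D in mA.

V_GS = V_G = 3.6 V, so V_ov = 3.6 − 1.2 = 2.4 V.
k_n = μ_nC_ox · (W/L) = 4.92 mA/V².
Assume saturation: I_D = ½ k_n V_ov² = 0.5 × 4.92 × 2.4² = 14.2 mA, giving V_DS = V_DD − I_D R_D = 12.4 − 14.2 × 0.965 = -1.27 V.
But -1.27 V < V_ov = 2.4 V, so the device is actually in triode.
In triode I_D = k_n[V_ov V_DS − ½ V_DS²] and I_D = (V_DD − V_DS)/R_D. Equating: 2.37 V_DS² − 12.39 V_DS + 12.4 = 0, giving V_DS = 1.35 V (the root below V_ov).
I_D = (12.4 − 1.35) / 0.965 = 11.5 mA.

I_D = 11.5 mA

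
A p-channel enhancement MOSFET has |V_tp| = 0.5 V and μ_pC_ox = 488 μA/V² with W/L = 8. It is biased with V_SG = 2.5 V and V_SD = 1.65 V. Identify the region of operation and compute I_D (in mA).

Triode; I_D = 7.57 mA

k_p = μ_pC_ox · (W/L) = 3.904 mA/V².
V_ov = V_SG − |V_tp| = 2.5 − 0.5 = 2 V.
Since V_SD = 1.65 V < V_ov = 2 V, the device is in the triode region.
I_D = k_p [V_ov · V_SD − ½ V_SD²] = 3.904 × [2 × 1.65 − 0.5 × 1.65²] = 7.57 mA.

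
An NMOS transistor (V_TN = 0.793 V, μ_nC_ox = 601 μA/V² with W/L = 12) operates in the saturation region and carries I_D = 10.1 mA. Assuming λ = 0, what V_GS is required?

k_n = μ_nC_ox · (W/L) = 7.212 mA/V².
In saturation I_D = ½ k_n (V_GS − V_TN)², so V_GS − V_TN = √(2 I_D / k_n) = √(2 × 10.1 / 7.212) = 1.67 V.
V_GS = 0.793 + 1.67 = 2.47 V.

V_GS = 2.47 V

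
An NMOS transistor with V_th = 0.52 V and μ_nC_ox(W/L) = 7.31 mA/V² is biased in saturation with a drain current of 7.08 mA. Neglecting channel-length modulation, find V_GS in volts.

V_GS = 1.91 V

In saturation I_D = ½ k_n (V_GS − V_th)², so V_GS − V_th = √(2 I_D / k_n) = √(2 × 7.08 / 7.31) = 1.39 V.
V_GS = 0.52 + 1.39 = 1.91 V.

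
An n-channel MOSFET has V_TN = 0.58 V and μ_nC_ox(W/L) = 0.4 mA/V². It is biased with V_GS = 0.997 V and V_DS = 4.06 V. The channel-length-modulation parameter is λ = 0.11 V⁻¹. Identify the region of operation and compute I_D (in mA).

V_ov = V_GS − V_TN = 0.997 − 0.58 = 0.417 V.
Since V_DS = 4.06 V ≥ V_ov = 0.417 V, the device is in saturation.
I_D = ½ k_n V_ov² (1 + λ V_DS) = 0.5 × 0.4 × 0.417² × (1 + 0.11 × 4.06) = 0.0503 mA.

Saturation; I_D = 0.0503 mA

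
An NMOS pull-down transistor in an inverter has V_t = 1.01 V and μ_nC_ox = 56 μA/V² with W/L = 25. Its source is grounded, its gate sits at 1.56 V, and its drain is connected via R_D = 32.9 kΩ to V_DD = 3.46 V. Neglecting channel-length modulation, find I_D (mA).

I_D = 0.101 mA

V_GS = V_G = 1.56 V, so V_ov = 1.56 − 1.01 = 0.55 V.
k_n = μ_nC_ox · (W/L) = 1.4 mA/V².
Assume saturation: I_D = ½ k_n V_ov² = 0.5 × 1.4 × 0.55² = 0.212 mA, giving V_DS = V_DD − I_D R_D = 3.46 − 0.212 × 32.9 = -3.51 V.
But -3.51 V < V_ov = 0.55 V, so the device is actually in triode.
In triode I_D = k_n[V_ov V_DS − ½ V_DS²] and I_D = (V_DD − V_DS)/R_D. Equating: 23 V_DS² − 26.33 V_DS + 3.46 = 0, giving V_DS = 0.151 V (the root below V_ov).
I_D = (3.46 − 0.151) / 32.9 = 0.101 mA.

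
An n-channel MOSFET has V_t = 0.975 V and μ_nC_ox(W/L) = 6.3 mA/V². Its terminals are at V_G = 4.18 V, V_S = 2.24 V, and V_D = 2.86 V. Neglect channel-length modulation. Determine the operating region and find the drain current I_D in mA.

Triode; I_D = 2.56 mA

V_GS = V_G − V_S = 4.18 − 2.24 = 1.94 V; V_DS = V_D − V_S = 2.86 − 2.24 = 0.62 V.
V_ov = V_GS − V_t = 1.94 − 0.975 = 0.965 V.
Since V_DS = 0.62 V < V_ov = 0.965 V, the device is in the triode region.
I_D = k_n [V_ov · V_DS − ½ V_DS²] = 6.3 × [0.965 × 0.62 − 0.5 × 0.62²] = 2.56 mA.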